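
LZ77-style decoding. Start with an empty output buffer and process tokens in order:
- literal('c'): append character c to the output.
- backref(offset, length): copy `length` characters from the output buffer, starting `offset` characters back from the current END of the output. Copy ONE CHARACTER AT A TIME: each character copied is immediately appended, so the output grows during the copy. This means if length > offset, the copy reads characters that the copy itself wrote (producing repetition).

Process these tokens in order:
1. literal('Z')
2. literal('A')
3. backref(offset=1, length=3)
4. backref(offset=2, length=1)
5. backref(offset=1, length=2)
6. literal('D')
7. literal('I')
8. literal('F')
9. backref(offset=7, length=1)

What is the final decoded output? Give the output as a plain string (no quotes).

Answer: ZAAAAAAADIFA

Derivation:
Token 1: literal('Z'). Output: "Z"
Token 2: literal('A'). Output: "ZA"
Token 3: backref(off=1, len=3) (overlapping!). Copied 'AAA' from pos 1. Output: "ZAAAA"
Token 4: backref(off=2, len=1). Copied 'A' from pos 3. Output: "ZAAAAA"
Token 5: backref(off=1, len=2) (overlapping!). Copied 'AA' from pos 5. Output: "ZAAAAAAA"
Token 6: literal('D'). Output: "ZAAAAAAAD"
Token 7: literal('I'). Output: "ZAAAAAAADI"
Token 8: literal('F'). Output: "ZAAAAAAADIF"
Token 9: backref(off=7, len=1). Copied 'A' from pos 4. Output: "ZAAAAAAADIFA"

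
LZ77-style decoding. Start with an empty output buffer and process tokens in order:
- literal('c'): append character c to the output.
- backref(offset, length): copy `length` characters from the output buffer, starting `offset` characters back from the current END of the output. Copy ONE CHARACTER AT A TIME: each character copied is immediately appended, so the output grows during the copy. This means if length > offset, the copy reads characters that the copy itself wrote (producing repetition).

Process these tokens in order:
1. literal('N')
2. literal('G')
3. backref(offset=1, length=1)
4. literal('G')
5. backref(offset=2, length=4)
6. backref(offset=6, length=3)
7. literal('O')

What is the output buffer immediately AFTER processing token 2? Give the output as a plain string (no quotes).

Token 1: literal('N'). Output: "N"
Token 2: literal('G'). Output: "NG"

Answer: NG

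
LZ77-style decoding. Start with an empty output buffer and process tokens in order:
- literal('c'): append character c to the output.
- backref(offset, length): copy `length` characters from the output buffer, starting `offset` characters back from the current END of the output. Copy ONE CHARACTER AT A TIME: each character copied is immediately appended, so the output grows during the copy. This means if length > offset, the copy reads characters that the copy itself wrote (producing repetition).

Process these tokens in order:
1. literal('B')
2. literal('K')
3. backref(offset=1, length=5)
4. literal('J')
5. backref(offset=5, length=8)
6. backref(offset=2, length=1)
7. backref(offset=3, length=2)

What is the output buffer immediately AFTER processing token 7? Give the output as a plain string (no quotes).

Answer: BKKKKKKJKKKKJKKKKKK

Derivation:
Token 1: literal('B'). Output: "B"
Token 2: literal('K'). Output: "BK"
Token 3: backref(off=1, len=5) (overlapping!). Copied 'KKKKK' from pos 1. Output: "BKKKKKK"
Token 4: literal('J'). Output: "BKKKKKKJ"
Token 5: backref(off=5, len=8) (overlapping!). Copied 'KKKKJKKK' from pos 3. Output: "BKKKKKKJKKKKJKKK"
Token 6: backref(off=2, len=1). Copied 'K' from pos 14. Output: "BKKKKKKJKKKKJKKKK"
Token 7: backref(off=3, len=2). Copied 'KK' from pos 14. Output: "BKKKKKKJKKKKJKKKKKK"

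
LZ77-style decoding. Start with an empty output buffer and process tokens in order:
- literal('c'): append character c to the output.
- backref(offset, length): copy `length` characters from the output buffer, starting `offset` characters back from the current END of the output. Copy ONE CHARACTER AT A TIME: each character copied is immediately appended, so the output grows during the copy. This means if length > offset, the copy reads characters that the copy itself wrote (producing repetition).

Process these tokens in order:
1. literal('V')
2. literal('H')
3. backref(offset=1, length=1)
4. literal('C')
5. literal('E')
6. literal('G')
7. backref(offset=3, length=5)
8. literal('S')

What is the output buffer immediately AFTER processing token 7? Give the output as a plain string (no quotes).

Answer: VHHCEGCEGCE

Derivation:
Token 1: literal('V'). Output: "V"
Token 2: literal('H'). Output: "VH"
Token 3: backref(off=1, len=1). Copied 'H' from pos 1. Output: "VHH"
Token 4: literal('C'). Output: "VHHC"
Token 5: literal('E'). Output: "VHHCE"
Token 6: literal('G'). Output: "VHHCEG"
Token 7: backref(off=3, len=5) (overlapping!). Copied 'CEGCE' from pos 3. Output: "VHHCEGCEGCE"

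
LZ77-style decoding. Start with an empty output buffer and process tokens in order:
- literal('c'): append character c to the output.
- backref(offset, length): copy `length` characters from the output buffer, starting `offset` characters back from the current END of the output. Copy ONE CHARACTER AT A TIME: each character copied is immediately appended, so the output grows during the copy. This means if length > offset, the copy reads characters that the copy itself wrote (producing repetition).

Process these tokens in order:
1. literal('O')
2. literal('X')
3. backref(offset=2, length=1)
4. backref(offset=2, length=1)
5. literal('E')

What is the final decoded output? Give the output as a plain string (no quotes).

Answer: OXOXE

Derivation:
Token 1: literal('O'). Output: "O"
Token 2: literal('X'). Output: "OX"
Token 3: backref(off=2, len=1). Copied 'O' from pos 0. Output: "OXO"
Token 4: backref(off=2, len=1). Copied 'X' from pos 1. Output: "OXOX"
Token 5: literal('E'). Output: "OXOXE"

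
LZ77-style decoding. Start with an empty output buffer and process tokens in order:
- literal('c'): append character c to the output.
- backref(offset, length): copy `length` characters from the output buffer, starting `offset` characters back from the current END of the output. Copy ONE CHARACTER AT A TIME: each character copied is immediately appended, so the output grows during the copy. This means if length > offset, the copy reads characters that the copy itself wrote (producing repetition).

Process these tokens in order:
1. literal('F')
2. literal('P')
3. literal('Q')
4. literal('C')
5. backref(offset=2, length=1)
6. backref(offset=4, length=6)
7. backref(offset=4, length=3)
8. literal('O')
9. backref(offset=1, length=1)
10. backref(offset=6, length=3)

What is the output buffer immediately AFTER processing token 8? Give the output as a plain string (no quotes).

Token 1: literal('F'). Output: "F"
Token 2: literal('P'). Output: "FP"
Token 3: literal('Q'). Output: "FPQ"
Token 4: literal('C'). Output: "FPQC"
Token 5: backref(off=2, len=1). Copied 'Q' from pos 2. Output: "FPQCQ"
Token 6: backref(off=4, len=6) (overlapping!). Copied 'PQCQPQ' from pos 1. Output: "FPQCQPQCQPQ"
Token 7: backref(off=4, len=3). Copied 'CQP' from pos 7. Output: "FPQCQPQCQPQCQP"
Token 8: literal('O'). Output: "FPQCQPQCQPQCQPO"

Answer: FPQCQPQCQPQCQPO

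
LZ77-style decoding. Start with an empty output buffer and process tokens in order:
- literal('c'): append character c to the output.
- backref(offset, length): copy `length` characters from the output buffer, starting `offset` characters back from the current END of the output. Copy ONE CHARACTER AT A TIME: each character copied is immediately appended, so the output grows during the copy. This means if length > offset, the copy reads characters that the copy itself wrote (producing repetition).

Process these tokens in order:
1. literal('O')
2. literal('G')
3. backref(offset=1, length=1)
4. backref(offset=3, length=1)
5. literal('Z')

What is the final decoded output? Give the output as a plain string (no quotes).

Answer: OGGOZ

Derivation:
Token 1: literal('O'). Output: "O"
Token 2: literal('G'). Output: "OG"
Token 3: backref(off=1, len=1). Copied 'G' from pos 1. Output: "OGG"
Token 4: backref(off=3, len=1). Copied 'O' from pos 0. Output: "OGGO"
Token 5: literal('Z'). Output: "OGGOZ"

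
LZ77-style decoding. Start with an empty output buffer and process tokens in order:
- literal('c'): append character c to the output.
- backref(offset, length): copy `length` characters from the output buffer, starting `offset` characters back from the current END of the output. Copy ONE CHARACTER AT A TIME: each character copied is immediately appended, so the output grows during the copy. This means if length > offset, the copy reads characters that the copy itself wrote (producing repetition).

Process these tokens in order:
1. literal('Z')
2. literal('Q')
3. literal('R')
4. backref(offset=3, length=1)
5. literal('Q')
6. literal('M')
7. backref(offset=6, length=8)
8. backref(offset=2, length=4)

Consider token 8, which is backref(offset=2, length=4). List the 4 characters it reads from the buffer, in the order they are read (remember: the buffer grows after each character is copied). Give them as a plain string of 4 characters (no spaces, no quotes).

Token 1: literal('Z'). Output: "Z"
Token 2: literal('Q'). Output: "ZQ"
Token 3: literal('R'). Output: "ZQR"
Token 4: backref(off=3, len=1). Copied 'Z' from pos 0. Output: "ZQRZ"
Token 5: literal('Q'). Output: "ZQRZQ"
Token 6: literal('M'). Output: "ZQRZQM"
Token 7: backref(off=6, len=8) (overlapping!). Copied 'ZQRZQMZQ' from pos 0. Output: "ZQRZQMZQRZQMZQ"
Token 8: backref(off=2, len=4). Buffer before: "ZQRZQMZQRZQMZQ" (len 14)
  byte 1: read out[12]='Z', append. Buffer now: "ZQRZQMZQRZQMZQZ"
  byte 2: read out[13]='Q', append. Buffer now: "ZQRZQMZQRZQMZQZQ"
  byte 3: read out[14]='Z', append. Buffer now: "ZQRZQMZQRZQMZQZQZ"
  byte 4: read out[15]='Q', append. Buffer now: "ZQRZQMZQRZQMZQZQZQ"

Answer: ZQZQ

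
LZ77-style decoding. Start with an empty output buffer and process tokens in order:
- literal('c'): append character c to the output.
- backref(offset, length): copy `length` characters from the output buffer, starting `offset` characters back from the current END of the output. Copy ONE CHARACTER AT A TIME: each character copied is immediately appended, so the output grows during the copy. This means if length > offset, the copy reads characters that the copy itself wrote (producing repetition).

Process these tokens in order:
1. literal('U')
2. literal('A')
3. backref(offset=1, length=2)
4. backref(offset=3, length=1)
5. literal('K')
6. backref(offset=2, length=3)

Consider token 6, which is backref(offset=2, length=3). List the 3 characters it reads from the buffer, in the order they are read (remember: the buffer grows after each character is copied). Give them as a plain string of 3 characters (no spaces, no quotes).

Token 1: literal('U'). Output: "U"
Token 2: literal('A'). Output: "UA"
Token 3: backref(off=1, len=2) (overlapping!). Copied 'AA' from pos 1. Output: "UAAA"
Token 4: backref(off=3, len=1). Copied 'A' from pos 1. Output: "UAAAA"
Token 5: literal('K'). Output: "UAAAAK"
Token 6: backref(off=2, len=3). Buffer before: "UAAAAK" (len 6)
  byte 1: read out[4]='A', append. Buffer now: "UAAAAKA"
  byte 2: read out[5]='K', append. Buffer now: "UAAAAKAK"
  byte 3: read out[6]='A', append. Buffer now: "UAAAAKAKA"

Answer: AKA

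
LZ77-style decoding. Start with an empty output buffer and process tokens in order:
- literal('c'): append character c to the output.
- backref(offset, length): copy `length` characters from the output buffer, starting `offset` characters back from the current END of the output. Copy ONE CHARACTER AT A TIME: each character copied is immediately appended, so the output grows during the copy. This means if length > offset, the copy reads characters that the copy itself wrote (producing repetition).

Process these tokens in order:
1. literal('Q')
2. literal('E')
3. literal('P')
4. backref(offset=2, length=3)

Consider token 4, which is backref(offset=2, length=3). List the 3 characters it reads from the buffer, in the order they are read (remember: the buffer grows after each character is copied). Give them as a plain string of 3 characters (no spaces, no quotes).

Answer: EPE

Derivation:
Token 1: literal('Q'). Output: "Q"
Token 2: literal('E'). Output: "QE"
Token 3: literal('P'). Output: "QEP"
Token 4: backref(off=2, len=3). Buffer before: "QEP" (len 3)
  byte 1: read out[1]='E', append. Buffer now: "QEPE"
  byte 2: read out[2]='P', append. Buffer now: "QEPEP"
  byte 3: read out[3]='E', append. Buffer now: "QEPEPE"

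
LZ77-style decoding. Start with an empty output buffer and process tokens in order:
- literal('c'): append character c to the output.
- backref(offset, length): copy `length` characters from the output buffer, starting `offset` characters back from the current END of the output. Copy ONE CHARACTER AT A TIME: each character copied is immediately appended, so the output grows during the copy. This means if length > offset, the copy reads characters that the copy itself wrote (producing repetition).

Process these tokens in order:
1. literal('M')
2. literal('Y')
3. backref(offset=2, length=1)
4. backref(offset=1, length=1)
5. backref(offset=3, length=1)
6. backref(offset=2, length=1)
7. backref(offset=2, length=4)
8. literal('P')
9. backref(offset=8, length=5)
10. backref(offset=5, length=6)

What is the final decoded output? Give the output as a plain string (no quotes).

Token 1: literal('M'). Output: "M"
Token 2: literal('Y'). Output: "MY"
Token 3: backref(off=2, len=1). Copied 'M' from pos 0. Output: "MYM"
Token 4: backref(off=1, len=1). Copied 'M' from pos 2. Output: "MYMM"
Token 5: backref(off=3, len=1). Copied 'Y' from pos 1. Output: "MYMMY"
Token 6: backref(off=2, len=1). Copied 'M' from pos 3. Output: "MYMMYM"
Token 7: backref(off=2, len=4) (overlapping!). Copied 'YMYM' from pos 4. Output: "MYMMYMYMYM"
Token 8: literal('P'). Output: "MYMMYMYMYMP"
Token 9: backref(off=8, len=5). Copied 'MYMYM' from pos 3. Output: "MYMMYMYMYMPMYMYM"
Token 10: backref(off=5, len=6) (overlapping!). Copied 'MYMYMM' from pos 11. Output: "MYMMYMYMYMPMYMYMMYMYMM"

Answer: MYMMYMYMYMPMYMYMMYMYMM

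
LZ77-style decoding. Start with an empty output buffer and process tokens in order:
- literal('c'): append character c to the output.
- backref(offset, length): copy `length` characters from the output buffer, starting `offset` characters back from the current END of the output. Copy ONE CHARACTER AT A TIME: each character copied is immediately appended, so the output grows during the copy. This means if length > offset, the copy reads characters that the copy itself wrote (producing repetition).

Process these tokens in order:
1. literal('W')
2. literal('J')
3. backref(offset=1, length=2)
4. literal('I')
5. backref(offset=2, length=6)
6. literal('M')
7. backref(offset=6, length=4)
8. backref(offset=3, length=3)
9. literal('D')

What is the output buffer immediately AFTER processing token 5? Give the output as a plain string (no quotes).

Answer: WJJJIJIJIJI

Derivation:
Token 1: literal('W'). Output: "W"
Token 2: literal('J'). Output: "WJ"
Token 3: backref(off=1, len=2) (overlapping!). Copied 'JJ' from pos 1. Output: "WJJJ"
Token 4: literal('I'). Output: "WJJJI"
Token 5: backref(off=2, len=6) (overlapping!). Copied 'JIJIJI' from pos 3. Output: "WJJJIJIJIJI"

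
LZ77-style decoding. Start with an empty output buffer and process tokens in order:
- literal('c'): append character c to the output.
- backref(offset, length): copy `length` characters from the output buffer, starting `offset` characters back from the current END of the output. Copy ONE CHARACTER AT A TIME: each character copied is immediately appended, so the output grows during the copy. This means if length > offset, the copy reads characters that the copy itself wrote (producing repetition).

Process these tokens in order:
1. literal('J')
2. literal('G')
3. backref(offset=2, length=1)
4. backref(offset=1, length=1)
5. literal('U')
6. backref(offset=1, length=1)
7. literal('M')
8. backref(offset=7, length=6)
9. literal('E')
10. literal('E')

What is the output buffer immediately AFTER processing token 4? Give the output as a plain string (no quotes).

Answer: JGJJ

Derivation:
Token 1: literal('J'). Output: "J"
Token 2: literal('G'). Output: "JG"
Token 3: backref(off=2, len=1). Copied 'J' from pos 0. Output: "JGJ"
Token 4: backref(off=1, len=1). Copied 'J' from pos 2. Output: "JGJJ"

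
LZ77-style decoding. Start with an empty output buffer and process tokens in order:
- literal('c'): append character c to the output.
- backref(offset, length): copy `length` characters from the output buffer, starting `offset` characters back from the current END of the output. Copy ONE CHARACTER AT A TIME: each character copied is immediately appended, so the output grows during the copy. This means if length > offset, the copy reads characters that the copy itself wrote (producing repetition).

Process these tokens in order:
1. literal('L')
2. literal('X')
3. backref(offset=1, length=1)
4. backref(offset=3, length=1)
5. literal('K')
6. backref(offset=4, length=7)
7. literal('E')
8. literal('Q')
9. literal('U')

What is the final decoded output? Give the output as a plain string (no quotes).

Token 1: literal('L'). Output: "L"
Token 2: literal('X'). Output: "LX"
Token 3: backref(off=1, len=1). Copied 'X' from pos 1. Output: "LXX"
Token 4: backref(off=3, len=1). Copied 'L' from pos 0. Output: "LXXL"
Token 5: literal('K'). Output: "LXXLK"
Token 6: backref(off=4, len=7) (overlapping!). Copied 'XXLKXXL' from pos 1. Output: "LXXLKXXLKXXL"
Token 7: literal('E'). Output: "LXXLKXXLKXXLE"
Token 8: literal('Q'). Output: "LXXLKXXLKXXLEQ"
Token 9: literal('U'). Output: "LXXLKXXLKXXLEQU"

Answer: LXXLKXXLKXXLEQU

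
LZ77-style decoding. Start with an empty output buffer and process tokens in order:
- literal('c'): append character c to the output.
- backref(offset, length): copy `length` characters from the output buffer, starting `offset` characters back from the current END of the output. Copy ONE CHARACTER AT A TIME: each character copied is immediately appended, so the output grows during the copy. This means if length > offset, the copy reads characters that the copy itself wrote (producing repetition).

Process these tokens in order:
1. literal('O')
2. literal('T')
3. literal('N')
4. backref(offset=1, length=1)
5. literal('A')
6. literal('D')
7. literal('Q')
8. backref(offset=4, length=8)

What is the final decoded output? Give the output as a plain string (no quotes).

Answer: OTNNADQNADQNADQ

Derivation:
Token 1: literal('O'). Output: "O"
Token 2: literal('T'). Output: "OT"
Token 3: literal('N'). Output: "OTN"
Token 4: backref(off=1, len=1). Copied 'N' from pos 2. Output: "OTNN"
Token 5: literal('A'). Output: "OTNNA"
Token 6: literal('D'). Output: "OTNNAD"
Token 7: literal('Q'). Output: "OTNNADQ"
Token 8: backref(off=4, len=8) (overlapping!). Copied 'NADQNADQ' from pos 3. Output: "OTNNADQNADQNADQ"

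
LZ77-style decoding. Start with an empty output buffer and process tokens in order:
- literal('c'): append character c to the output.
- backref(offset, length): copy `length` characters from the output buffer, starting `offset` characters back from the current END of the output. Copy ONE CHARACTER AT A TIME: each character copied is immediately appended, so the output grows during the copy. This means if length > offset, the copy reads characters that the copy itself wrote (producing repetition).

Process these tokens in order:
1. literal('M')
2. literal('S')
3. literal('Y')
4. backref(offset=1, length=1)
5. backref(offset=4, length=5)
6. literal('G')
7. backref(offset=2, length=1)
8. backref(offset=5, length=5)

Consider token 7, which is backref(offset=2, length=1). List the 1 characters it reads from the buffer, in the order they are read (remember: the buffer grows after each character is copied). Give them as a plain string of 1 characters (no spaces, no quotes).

Token 1: literal('M'). Output: "M"
Token 2: literal('S'). Output: "MS"
Token 3: literal('Y'). Output: "MSY"
Token 4: backref(off=1, len=1). Copied 'Y' from pos 2. Output: "MSYY"
Token 5: backref(off=4, len=5) (overlapping!). Copied 'MSYYM' from pos 0. Output: "MSYYMSYYM"
Token 6: literal('G'). Output: "MSYYMSYYMG"
Token 7: backref(off=2, len=1). Buffer before: "MSYYMSYYMG" (len 10)
  byte 1: read out[8]='M', append. Buffer now: "MSYYMSYYMGM"

Answer: M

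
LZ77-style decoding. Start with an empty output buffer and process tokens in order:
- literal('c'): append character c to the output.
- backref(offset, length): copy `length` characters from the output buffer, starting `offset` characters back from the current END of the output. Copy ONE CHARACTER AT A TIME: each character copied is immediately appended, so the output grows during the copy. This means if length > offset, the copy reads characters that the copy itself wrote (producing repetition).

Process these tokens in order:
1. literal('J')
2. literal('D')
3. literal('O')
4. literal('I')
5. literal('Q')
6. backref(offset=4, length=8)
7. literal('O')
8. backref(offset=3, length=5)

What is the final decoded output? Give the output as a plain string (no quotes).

Answer: JDOIQDOIQDOIQOIQOIQ

Derivation:
Token 1: literal('J'). Output: "J"
Token 2: literal('D'). Output: "JD"
Token 3: literal('O'). Output: "JDO"
Token 4: literal('I'). Output: "JDOI"
Token 5: literal('Q'). Output: "JDOIQ"
Token 6: backref(off=4, len=8) (overlapping!). Copied 'DOIQDOIQ' from pos 1. Output: "JDOIQDOIQDOIQ"
Token 7: literal('O'). Output: "JDOIQDOIQDOIQO"
Token 8: backref(off=3, len=5) (overlapping!). Copied 'IQOIQ' from pos 11. Output: "JDOIQDOIQDOIQOIQOIQ"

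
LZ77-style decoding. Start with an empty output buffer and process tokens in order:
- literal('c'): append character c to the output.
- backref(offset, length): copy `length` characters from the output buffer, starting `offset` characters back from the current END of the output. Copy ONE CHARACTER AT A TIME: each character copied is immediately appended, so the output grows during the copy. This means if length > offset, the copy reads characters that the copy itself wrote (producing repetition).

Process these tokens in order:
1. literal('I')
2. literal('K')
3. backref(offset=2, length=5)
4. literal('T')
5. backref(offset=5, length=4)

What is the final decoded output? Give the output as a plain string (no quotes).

Token 1: literal('I'). Output: "I"
Token 2: literal('K'). Output: "IK"
Token 3: backref(off=2, len=5) (overlapping!). Copied 'IKIKI' from pos 0. Output: "IKIKIKI"
Token 4: literal('T'). Output: "IKIKIKIT"
Token 5: backref(off=5, len=4). Copied 'KIKI' from pos 3. Output: "IKIKIKITKIKI"

Answer: IKIKIKITKIKI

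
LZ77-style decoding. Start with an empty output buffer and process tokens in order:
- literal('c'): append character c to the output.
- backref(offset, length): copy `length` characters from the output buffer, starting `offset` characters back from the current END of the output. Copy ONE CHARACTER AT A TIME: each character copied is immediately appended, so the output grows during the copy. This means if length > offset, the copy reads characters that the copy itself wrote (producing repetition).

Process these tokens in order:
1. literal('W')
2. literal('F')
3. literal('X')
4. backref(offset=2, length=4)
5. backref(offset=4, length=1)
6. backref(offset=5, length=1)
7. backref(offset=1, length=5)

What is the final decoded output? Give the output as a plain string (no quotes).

Token 1: literal('W'). Output: "W"
Token 2: literal('F'). Output: "WF"
Token 3: literal('X'). Output: "WFX"
Token 4: backref(off=2, len=4) (overlapping!). Copied 'FXFX' from pos 1. Output: "WFXFXFX"
Token 5: backref(off=4, len=1). Copied 'F' from pos 3. Output: "WFXFXFXF"
Token 6: backref(off=5, len=1). Copied 'F' from pos 3. Output: "WFXFXFXFF"
Token 7: backref(off=1, len=5) (overlapping!). Copied 'FFFFF' from pos 8. Output: "WFXFXFXFFFFFFF"

Answer: WFXFXFXFFFFFFF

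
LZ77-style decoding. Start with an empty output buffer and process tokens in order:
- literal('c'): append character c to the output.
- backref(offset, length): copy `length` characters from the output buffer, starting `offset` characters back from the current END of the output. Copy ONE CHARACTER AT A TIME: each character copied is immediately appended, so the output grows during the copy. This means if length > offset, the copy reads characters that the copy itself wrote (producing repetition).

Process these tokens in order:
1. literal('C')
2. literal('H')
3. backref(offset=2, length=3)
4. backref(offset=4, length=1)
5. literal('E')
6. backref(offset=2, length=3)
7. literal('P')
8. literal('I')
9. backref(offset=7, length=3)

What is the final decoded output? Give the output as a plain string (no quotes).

Token 1: literal('C'). Output: "C"
Token 2: literal('H'). Output: "CH"
Token 3: backref(off=2, len=3) (overlapping!). Copied 'CHC' from pos 0. Output: "CHCHC"
Token 4: backref(off=4, len=1). Copied 'H' from pos 1. Output: "CHCHCH"
Token 5: literal('E'). Output: "CHCHCHE"
Token 6: backref(off=2, len=3) (overlapping!). Copied 'HEH' from pos 5. Output: "CHCHCHEHEH"
Token 7: literal('P'). Output: "CHCHCHEHEHP"
Token 8: literal('I'). Output: "CHCHCHEHEHPI"
Token 9: backref(off=7, len=3). Copied 'HEH' from pos 5. Output: "CHCHCHEHEHPIHEH"

Answer: CHCHCHEHEHPIHEH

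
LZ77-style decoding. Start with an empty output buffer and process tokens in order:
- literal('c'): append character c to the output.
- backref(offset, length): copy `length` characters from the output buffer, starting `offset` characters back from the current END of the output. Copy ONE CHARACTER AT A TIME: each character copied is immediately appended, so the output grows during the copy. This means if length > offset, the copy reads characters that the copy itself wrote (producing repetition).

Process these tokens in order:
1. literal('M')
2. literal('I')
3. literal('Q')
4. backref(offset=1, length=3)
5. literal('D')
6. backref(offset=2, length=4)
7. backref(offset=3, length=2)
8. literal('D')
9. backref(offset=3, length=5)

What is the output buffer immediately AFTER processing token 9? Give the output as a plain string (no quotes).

Token 1: literal('M'). Output: "M"
Token 2: literal('I'). Output: "MI"
Token 3: literal('Q'). Output: "MIQ"
Token 4: backref(off=1, len=3) (overlapping!). Copied 'QQQ' from pos 2. Output: "MIQQQQ"
Token 5: literal('D'). Output: "MIQQQQD"
Token 6: backref(off=2, len=4) (overlapping!). Copied 'QDQD' from pos 5. Output: "MIQQQQDQDQD"
Token 7: backref(off=3, len=2). Copied 'DQ' from pos 8. Output: "MIQQQQDQDQDDQ"
Token 8: literal('D'). Output: "MIQQQQDQDQDDQD"
Token 9: backref(off=3, len=5) (overlapping!). Copied 'DQDDQ' from pos 11. Output: "MIQQQQDQDQDDQDDQDDQ"

Answer: MIQQQQDQDQDDQDDQDDQ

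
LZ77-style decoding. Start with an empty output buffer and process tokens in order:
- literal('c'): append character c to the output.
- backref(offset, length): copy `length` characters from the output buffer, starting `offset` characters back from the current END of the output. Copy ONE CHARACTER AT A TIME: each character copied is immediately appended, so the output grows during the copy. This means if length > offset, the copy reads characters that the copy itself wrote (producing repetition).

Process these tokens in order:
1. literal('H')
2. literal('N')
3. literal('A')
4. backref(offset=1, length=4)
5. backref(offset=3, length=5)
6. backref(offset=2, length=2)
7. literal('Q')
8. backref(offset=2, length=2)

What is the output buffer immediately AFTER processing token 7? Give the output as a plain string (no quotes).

Answer: HNAAAAAAAAAAAAQ

Derivation:
Token 1: literal('H'). Output: "H"
Token 2: literal('N'). Output: "HN"
Token 3: literal('A'). Output: "HNA"
Token 4: backref(off=1, len=4) (overlapping!). Copied 'AAAA' from pos 2. Output: "HNAAAAA"
Token 5: backref(off=3, len=5) (overlapping!). Copied 'AAAAA' from pos 4. Output: "HNAAAAAAAAAA"
Token 6: backref(off=2, len=2). Copied 'AA' from pos 10. Output: "HNAAAAAAAAAAAA"
Token 7: literal('Q'). Output: "HNAAAAAAAAAAAAQ"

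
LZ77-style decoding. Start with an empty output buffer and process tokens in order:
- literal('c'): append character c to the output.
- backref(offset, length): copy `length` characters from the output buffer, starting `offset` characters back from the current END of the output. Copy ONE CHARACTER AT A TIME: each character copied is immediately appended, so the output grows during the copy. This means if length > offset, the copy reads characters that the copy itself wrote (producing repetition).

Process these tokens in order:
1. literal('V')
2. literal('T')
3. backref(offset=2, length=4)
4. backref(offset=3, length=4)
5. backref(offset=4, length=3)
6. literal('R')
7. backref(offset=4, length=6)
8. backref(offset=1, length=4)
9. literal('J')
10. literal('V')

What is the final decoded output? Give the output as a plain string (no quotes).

Answer: VTVTVTTVTTTVTRTVTRTVVVVVJV

Derivation:
Token 1: literal('V'). Output: "V"
Token 2: literal('T'). Output: "VT"
Token 3: backref(off=2, len=4) (overlapping!). Copied 'VTVT' from pos 0. Output: "VTVTVT"
Token 4: backref(off=3, len=4) (overlapping!). Copied 'TVTT' from pos 3. Output: "VTVTVTTVTT"
Token 5: backref(off=4, len=3). Copied 'TVT' from pos 6. Output: "VTVTVTTVTTTVT"
Token 6: literal('R'). Output: "VTVTVTTVTTTVTR"
Token 7: backref(off=4, len=6) (overlapping!). Copied 'TVTRTV' from pos 10. Output: "VTVTVTTVTTTVTRTVTRTV"
Token 8: backref(off=1, len=4) (overlapping!). Copied 'VVVV' from pos 19. Output: "VTVTVTTVTTTVTRTVTRTVVVVV"
Token 9: literal('J'). Output: "VTVTVTTVTTTVTRTVTRTVVVVVJ"
Token 10: literal('V'). Output: "VTVTVTTVTTTVTRTVTRTVVVVVJV"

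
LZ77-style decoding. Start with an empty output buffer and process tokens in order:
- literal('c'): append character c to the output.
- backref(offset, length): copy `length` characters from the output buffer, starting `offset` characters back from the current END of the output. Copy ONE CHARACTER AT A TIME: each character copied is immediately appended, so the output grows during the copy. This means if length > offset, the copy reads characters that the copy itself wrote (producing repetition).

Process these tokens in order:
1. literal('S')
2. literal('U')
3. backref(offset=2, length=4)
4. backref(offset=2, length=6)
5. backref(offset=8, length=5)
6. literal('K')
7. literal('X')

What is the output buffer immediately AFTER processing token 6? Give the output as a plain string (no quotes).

Answer: SUSUSUSUSUSUSUSUSK

Derivation:
Token 1: literal('S'). Output: "S"
Token 2: literal('U'). Output: "SU"
Token 3: backref(off=2, len=4) (overlapping!). Copied 'SUSU' from pos 0. Output: "SUSUSU"
Token 4: backref(off=2, len=6) (overlapping!). Copied 'SUSUSU' from pos 4. Output: "SUSUSUSUSUSU"
Token 5: backref(off=8, len=5). Copied 'SUSUS' from pos 4. Output: "SUSUSUSUSUSUSUSUS"
Token 6: literal('K'). Output: "SUSUSUSUSUSUSUSUSK"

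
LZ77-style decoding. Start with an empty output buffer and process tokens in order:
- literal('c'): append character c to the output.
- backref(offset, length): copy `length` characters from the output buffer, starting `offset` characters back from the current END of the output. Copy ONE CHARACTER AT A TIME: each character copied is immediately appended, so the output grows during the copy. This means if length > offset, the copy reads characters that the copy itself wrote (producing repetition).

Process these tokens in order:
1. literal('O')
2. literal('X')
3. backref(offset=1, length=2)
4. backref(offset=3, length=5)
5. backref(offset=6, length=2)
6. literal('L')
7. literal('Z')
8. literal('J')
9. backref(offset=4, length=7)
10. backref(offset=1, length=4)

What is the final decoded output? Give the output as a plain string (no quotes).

Token 1: literal('O'). Output: "O"
Token 2: literal('X'). Output: "OX"
Token 3: backref(off=1, len=2) (overlapping!). Copied 'XX' from pos 1. Output: "OXXX"
Token 4: backref(off=3, len=5) (overlapping!). Copied 'XXXXX' from pos 1. Output: "OXXXXXXXX"
Token 5: backref(off=6, len=2). Copied 'XX' from pos 3. Output: "OXXXXXXXXXX"
Token 6: literal('L'). Output: "OXXXXXXXXXXL"
Token 7: literal('Z'). Output: "OXXXXXXXXXXLZ"
Token 8: literal('J'). Output: "OXXXXXXXXXXLZJ"
Token 9: backref(off=4, len=7) (overlapping!). Copied 'XLZJXLZ' from pos 10. Output: "OXXXXXXXXXXLZJXLZJXLZ"
Token 10: backref(off=1, len=4) (overlapping!). Copied 'ZZZZ' from pos 20. Output: "OXXXXXXXXXXLZJXLZJXLZZZZZ"

Answer: OXXXXXXXXXXLZJXLZJXLZZZZZ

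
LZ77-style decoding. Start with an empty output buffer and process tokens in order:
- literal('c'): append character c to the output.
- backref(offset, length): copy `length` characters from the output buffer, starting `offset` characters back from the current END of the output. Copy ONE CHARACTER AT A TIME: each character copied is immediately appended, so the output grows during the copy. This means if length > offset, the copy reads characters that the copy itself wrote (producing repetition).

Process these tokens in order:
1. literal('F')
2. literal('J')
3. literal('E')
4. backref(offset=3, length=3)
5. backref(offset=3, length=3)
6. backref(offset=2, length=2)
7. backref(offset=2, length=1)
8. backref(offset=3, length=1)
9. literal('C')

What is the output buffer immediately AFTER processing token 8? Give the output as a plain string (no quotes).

Token 1: literal('F'). Output: "F"
Token 2: literal('J'). Output: "FJ"
Token 3: literal('E'). Output: "FJE"
Token 4: backref(off=3, len=3). Copied 'FJE' from pos 0. Output: "FJEFJE"
Token 5: backref(off=3, len=3). Copied 'FJE' from pos 3. Output: "FJEFJEFJE"
Token 6: backref(off=2, len=2). Copied 'JE' from pos 7. Output: "FJEFJEFJEJE"
Token 7: backref(off=2, len=1). Copied 'J' from pos 9. Output: "FJEFJEFJEJEJ"
Token 8: backref(off=3, len=1). Copied 'J' from pos 9. Output: "FJEFJEFJEJEJJ"

Answer: FJEFJEFJEJEJJ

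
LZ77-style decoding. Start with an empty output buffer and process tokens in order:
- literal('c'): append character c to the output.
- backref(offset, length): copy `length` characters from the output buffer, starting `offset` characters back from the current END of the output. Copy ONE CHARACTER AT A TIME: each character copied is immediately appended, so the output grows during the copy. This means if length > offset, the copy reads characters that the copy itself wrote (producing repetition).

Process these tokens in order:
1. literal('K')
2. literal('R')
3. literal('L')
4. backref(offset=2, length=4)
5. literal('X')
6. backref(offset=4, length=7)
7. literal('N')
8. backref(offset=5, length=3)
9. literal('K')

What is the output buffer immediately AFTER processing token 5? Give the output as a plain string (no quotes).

Token 1: literal('K'). Output: "K"
Token 2: literal('R'). Output: "KR"
Token 3: literal('L'). Output: "KRL"
Token 4: backref(off=2, len=4) (overlapping!). Copied 'RLRL' from pos 1. Output: "KRLRLRL"
Token 5: literal('X'). Output: "KRLRLRLX"

Answer: KRLRLRLX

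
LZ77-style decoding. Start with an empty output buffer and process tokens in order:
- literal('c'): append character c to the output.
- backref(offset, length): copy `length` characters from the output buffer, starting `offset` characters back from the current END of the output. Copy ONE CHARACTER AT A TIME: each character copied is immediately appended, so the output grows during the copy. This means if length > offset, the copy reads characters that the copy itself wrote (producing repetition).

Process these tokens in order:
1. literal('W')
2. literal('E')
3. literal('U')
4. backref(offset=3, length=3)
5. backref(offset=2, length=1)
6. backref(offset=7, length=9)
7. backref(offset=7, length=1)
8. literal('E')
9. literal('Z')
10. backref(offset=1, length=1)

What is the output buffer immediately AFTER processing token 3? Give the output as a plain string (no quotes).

Token 1: literal('W'). Output: "W"
Token 2: literal('E'). Output: "WE"
Token 3: literal('U'). Output: "WEU"

Answer: WEU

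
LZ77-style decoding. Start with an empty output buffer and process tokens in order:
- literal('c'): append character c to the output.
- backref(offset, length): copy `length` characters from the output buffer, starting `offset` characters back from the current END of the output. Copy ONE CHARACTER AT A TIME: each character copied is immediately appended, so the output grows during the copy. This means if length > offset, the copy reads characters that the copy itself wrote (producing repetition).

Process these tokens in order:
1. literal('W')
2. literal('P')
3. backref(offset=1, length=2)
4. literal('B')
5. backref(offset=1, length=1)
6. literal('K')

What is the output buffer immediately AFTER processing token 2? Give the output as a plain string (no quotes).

Token 1: literal('W'). Output: "W"
Token 2: literal('P'). Output: "WP"

Answer: WP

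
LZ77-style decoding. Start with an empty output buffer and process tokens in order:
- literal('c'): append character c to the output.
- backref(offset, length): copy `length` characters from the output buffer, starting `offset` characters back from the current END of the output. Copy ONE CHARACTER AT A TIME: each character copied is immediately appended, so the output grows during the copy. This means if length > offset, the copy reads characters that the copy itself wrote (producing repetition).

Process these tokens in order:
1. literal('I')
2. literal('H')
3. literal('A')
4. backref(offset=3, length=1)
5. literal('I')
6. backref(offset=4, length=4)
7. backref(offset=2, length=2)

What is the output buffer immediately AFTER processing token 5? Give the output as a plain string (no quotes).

Answer: IHAII

Derivation:
Token 1: literal('I'). Output: "I"
Token 2: literal('H'). Output: "IH"
Token 3: literal('A'). Output: "IHA"
Token 4: backref(off=3, len=1). Copied 'I' from pos 0. Output: "IHAI"
Token 5: literal('I'). Output: "IHAII"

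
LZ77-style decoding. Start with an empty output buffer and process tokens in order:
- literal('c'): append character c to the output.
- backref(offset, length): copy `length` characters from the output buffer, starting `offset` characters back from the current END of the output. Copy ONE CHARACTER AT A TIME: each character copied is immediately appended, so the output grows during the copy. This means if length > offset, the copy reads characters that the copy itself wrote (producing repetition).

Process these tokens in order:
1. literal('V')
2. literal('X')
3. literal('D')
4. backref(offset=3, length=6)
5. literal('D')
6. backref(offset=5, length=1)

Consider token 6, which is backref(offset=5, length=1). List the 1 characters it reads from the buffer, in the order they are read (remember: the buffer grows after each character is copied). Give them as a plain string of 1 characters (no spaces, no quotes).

Token 1: literal('V'). Output: "V"
Token 2: literal('X'). Output: "VX"
Token 3: literal('D'). Output: "VXD"
Token 4: backref(off=3, len=6) (overlapping!). Copied 'VXDVXD' from pos 0. Output: "VXDVXDVXD"
Token 5: literal('D'). Output: "VXDVXDVXDD"
Token 6: backref(off=5, len=1). Buffer before: "VXDVXDVXDD" (len 10)
  byte 1: read out[5]='D', append. Buffer now: "VXDVXDVXDDD"

Answer: D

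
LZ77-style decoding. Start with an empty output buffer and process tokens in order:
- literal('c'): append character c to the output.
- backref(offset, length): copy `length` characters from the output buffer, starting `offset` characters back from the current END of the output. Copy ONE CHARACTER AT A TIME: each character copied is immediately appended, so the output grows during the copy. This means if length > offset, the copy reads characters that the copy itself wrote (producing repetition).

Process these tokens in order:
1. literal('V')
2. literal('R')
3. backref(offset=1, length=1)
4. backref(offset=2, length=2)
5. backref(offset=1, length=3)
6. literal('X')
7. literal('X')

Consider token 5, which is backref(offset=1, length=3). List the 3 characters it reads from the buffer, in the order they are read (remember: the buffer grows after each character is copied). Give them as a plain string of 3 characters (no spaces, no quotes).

Token 1: literal('V'). Output: "V"
Token 2: literal('R'). Output: "VR"
Token 3: backref(off=1, len=1). Copied 'R' from pos 1. Output: "VRR"
Token 4: backref(off=2, len=2). Copied 'RR' from pos 1. Output: "VRRRR"
Token 5: backref(off=1, len=3). Buffer before: "VRRRR" (len 5)
  byte 1: read out[4]='R', append. Buffer now: "VRRRRR"
  byte 2: read out[5]='R', append. Buffer now: "VRRRRRR"
  byte 3: read out[6]='R', append. Buffer now: "VRRRRRRR"

Answer: RRR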